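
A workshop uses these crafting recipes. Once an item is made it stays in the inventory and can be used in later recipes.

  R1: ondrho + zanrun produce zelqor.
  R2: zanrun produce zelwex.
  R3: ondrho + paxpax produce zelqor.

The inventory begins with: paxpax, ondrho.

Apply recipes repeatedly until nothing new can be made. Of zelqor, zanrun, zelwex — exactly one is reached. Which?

ondrho + paxpax → zelqor (R3).
zelwex would need zanrun (R2), but zanrun is never obtained. No rule produces zanrun, and it is not given.

zelqor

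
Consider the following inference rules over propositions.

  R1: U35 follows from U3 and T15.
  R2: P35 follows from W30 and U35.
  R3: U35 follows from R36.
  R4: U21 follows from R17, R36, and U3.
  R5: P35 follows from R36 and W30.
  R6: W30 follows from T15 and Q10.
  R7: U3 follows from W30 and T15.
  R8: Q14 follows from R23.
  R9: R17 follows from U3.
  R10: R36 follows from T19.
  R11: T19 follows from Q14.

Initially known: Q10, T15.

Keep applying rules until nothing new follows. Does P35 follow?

T15 and Q10 hold, so W30 follows (R6).
W30 and T15 hold, so U3 follows (R7).
From U3 and T15, R1 gives U35.
W30 and U35 hold, so P35 follows (R2).

Yes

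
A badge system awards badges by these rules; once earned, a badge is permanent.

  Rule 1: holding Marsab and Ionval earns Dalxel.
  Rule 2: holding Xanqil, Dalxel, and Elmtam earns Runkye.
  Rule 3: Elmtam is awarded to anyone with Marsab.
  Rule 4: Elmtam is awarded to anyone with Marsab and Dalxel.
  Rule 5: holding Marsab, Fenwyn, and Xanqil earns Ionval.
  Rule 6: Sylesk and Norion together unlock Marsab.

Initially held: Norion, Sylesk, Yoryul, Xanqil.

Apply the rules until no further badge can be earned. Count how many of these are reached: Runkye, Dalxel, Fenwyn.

0

Runkye would need Xanqil, Dalxel, and Elmtam (Rule 2), but Dalxel is never earned.
Dalxel would need Marsab and Ionval (Rule 1), but Ionval is never earned.
No rule produces Fenwyn, and it is not given.
None of the 3 are reached.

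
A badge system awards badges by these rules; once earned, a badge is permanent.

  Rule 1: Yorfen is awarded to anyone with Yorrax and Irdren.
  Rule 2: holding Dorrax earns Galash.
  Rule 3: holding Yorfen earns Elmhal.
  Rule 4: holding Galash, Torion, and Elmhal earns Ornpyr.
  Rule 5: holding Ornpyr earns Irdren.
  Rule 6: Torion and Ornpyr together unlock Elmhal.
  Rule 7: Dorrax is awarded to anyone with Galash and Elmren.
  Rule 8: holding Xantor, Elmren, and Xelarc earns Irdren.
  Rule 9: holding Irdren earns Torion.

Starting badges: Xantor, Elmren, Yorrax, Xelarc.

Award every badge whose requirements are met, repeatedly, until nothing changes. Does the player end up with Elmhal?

Yes

With Xantor, Elmren, and Xelarc, Irdren is earned (Rule 8).
With Yorrax and Irdren, Yorfen is earned (Rule 1).
With Yorfen, Elmhal is earned (Rule 3).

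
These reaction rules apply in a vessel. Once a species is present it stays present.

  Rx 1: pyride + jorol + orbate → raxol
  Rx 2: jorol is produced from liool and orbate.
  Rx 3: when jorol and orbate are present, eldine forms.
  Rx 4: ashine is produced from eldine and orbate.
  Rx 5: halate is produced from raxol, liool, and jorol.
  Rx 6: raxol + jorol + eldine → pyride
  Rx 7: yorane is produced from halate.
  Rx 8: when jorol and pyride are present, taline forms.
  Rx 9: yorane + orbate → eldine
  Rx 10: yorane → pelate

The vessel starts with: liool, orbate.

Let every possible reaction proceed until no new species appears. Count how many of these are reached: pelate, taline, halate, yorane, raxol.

pelate would need yorane (Rx 10), but yorane never forms.
taline would need jorol and pyride (Rx 8), but pyride never forms.
halate would need raxol, liool, and jorol (Rx 5), but raxol never forms.
yorane would need halate (Rx 7), but halate never forms.
raxol would need pyride, jorol, and orbate (Rx 1), but pyride never forms.
None of the 5 are reached.

0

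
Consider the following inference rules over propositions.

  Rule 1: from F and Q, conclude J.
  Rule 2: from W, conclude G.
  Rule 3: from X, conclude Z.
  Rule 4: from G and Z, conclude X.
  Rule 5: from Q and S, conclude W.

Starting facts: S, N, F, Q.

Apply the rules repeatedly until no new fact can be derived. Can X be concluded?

X would need G and Z (Rule 4), but Z is never established.

No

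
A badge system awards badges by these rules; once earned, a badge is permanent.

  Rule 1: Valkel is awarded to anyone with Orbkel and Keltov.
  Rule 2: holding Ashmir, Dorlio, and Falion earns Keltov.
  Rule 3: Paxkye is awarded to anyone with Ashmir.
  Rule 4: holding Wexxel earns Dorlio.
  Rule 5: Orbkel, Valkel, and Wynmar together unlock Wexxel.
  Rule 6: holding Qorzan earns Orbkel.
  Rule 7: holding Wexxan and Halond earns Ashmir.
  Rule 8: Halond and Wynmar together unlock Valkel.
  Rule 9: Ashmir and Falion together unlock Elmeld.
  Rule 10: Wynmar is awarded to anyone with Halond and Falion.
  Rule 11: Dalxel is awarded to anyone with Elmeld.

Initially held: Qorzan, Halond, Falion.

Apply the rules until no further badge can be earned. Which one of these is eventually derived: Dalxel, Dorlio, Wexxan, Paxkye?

With Halond and Falion, Wynmar is earned (Rule 10).
With Qorzan, Orbkel is earned (Rule 6).
With Halond and Wynmar, Valkel is earned (Rule 8).
With Orbkel, Valkel, and Wynmar, Wexxel is earned (Rule 5).
With Wexxel, Dorlio is earned (Rule 4).
Dalxel would need Elmeld (Rule 11), but Elmeld is never earned. Paxkye would need Ashmir (Rule 3), but Ashmir is never earned. No rule produces Wexxan, and it is not given.

Dorlio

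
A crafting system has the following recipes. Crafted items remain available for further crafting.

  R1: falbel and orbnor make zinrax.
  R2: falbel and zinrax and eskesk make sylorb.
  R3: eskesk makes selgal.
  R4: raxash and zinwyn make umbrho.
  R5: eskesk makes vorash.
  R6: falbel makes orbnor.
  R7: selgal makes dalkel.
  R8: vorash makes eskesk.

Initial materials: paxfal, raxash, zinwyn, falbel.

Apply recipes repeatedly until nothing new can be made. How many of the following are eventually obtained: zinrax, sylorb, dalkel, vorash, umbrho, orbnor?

falbel → orbnor (R6).
Using R4, raxash and zinwyn make umbrho.
Using R1, falbel and orbnor make zinrax.
zinrax: reached.
sylorb would need falbel, zinrax, and eskesk (R2), but eskesk is never obtained.
dalkel would need selgal (R7), but selgal is never obtained.
vorash would need eskesk (R5), but eskesk is never obtained.
umbrho: reached.
orbnor: reached.
Reached: zinrax, umbrho, and orbnor — 3 of the 6.

3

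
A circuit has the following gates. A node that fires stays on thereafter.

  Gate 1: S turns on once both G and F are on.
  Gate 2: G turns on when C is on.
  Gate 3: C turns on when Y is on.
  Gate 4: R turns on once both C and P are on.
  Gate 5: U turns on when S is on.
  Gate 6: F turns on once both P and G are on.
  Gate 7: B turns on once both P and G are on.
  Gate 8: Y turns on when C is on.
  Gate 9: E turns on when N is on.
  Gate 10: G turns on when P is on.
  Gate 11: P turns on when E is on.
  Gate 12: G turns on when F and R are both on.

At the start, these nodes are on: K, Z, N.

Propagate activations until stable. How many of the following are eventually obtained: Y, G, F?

Gate 9: N on → E on.
E is on, so P turns on (Gate 11).
P is on, so G turns on (Gate 10).
Gate 6: P and G on → F on.
Y would need C (Gate 8), but C never turns on.
G: reached.
F: reached.
Reached: G and F — 2 of the 3.

2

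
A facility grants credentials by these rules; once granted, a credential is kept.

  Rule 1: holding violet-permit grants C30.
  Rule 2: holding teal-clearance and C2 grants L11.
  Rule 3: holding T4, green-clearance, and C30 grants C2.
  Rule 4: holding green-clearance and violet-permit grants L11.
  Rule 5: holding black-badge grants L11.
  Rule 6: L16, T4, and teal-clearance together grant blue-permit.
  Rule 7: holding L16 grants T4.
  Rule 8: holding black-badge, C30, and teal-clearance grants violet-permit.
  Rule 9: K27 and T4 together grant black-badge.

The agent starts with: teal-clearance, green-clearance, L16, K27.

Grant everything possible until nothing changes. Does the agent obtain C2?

No

C2 would need T4, green-clearance, and C30 (Rule 3), but C30 is never granted.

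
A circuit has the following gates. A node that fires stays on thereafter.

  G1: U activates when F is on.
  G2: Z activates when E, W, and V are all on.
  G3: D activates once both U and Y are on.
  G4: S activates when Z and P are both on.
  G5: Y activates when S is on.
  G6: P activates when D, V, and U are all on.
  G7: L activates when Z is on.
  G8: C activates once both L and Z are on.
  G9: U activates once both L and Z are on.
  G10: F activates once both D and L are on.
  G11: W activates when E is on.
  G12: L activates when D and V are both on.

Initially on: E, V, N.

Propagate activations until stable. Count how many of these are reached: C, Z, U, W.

G11: E on → W on.
E, W, and V are on, so Z activates (G2).
Z is on, so L activates (G7).
G8: L and Z on → C on.
G9: L and Z on → U on.
C: reached.
Z: reached.
U: reached.
W: reached.
All 4 are reached.

4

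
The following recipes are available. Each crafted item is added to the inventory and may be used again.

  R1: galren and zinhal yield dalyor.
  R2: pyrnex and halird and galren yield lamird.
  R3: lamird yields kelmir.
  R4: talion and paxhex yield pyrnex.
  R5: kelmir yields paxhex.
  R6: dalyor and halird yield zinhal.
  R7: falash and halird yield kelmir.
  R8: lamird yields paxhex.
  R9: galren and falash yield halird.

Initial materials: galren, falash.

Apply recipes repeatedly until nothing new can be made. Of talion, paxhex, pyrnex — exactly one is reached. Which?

Using R9, galren and falash make halird.
falash and halird → kelmir (R7).
kelmir → paxhex (R5).
No rule produces talion, and it is not given. pyrnex would need talion and paxhex (R4), but talion is never obtained.

paxhex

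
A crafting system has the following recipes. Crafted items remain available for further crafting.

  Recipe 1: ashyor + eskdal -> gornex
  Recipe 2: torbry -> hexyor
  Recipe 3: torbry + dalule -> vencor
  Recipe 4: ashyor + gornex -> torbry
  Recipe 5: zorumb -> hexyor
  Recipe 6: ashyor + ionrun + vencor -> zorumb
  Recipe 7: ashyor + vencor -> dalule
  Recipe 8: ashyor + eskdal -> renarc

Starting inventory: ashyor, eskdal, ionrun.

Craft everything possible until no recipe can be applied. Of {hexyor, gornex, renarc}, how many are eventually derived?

Using Recipe 8, ashyor and eskdal make renarc.
Using Recipe 1, ashyor and eskdal make gornex.
ashyor + gornex -> torbry (Recipe 4).
torbry -> hexyor (Recipe 2).
hexyor: reached.
gornex: reached.
renarc: reached.
All 3 are reached.

3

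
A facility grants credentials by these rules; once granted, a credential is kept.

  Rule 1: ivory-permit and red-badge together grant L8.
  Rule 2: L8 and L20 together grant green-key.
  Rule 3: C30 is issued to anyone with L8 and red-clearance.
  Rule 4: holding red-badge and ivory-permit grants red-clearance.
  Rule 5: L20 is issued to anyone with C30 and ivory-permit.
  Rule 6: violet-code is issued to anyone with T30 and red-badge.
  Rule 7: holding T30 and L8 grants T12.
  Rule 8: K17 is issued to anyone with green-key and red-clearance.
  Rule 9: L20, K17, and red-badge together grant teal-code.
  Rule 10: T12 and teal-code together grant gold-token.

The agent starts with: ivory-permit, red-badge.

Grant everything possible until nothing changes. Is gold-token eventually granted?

gold-token would need T12 and teal-code (Rule 10), but T12 is never granted.

No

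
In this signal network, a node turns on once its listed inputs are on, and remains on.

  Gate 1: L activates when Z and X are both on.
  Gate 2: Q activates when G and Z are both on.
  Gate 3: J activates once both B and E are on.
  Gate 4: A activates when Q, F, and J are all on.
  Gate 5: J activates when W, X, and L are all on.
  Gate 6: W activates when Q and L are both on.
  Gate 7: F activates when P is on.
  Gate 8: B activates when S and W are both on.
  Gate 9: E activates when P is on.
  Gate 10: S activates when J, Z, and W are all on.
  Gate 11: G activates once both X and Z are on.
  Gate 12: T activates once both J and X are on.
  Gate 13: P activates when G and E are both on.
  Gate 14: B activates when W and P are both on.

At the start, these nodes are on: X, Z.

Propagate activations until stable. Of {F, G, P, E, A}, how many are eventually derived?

1

X and Z are on, so G activates (Gate 11).
F would need P (Gate 7), but P never turns on.
G: reached.
P would need G and E (Gate 13), but E never turns on.
E would need P (Gate 9), but P never turns on.
A would need Q, F, and J (Gate 4), but F never turns on.
Reached: G — 1 of the 5.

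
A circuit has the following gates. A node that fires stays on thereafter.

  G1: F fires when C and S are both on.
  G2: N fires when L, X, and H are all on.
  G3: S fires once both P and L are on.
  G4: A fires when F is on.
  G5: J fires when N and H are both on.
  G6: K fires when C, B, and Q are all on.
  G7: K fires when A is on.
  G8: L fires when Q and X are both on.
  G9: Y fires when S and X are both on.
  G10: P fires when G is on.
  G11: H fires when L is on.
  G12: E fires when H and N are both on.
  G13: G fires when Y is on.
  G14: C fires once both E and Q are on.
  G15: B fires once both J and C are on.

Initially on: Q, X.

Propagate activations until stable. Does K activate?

G8: Q and X on → L on.
G11: L on → H on.
G2: L, X, and H on → N on.
G12: H and N on → E on.
N and H are on, so J fires (G5).
E and Q are on, so C fires (G14).
G15: J and C on → B on.
G6: C, B, and Q on → K on.

Yes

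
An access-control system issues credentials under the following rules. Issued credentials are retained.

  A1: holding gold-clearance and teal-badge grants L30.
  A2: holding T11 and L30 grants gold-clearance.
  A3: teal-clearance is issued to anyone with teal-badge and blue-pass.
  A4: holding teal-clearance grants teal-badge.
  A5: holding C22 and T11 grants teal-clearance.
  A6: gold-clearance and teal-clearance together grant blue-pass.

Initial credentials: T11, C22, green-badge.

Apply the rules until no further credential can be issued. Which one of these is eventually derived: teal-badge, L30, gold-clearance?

teal-badge

Holding C22 and T11 grants teal-clearance (A5).
Holding teal-clearance grants teal-badge (A4).
gold-clearance would need T11 and L30 (A2), but L30 is never granted. L30 would need gold-clearance and teal-badge (A1), but gold-clearance is never granted.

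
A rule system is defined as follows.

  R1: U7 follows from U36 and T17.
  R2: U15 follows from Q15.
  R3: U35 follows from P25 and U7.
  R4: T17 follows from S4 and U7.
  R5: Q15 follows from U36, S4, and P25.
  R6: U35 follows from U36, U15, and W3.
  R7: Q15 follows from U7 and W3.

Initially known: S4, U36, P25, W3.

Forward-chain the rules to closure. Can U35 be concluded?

Yes

U36, S4, and P25 hold, so Q15 follows (R5).
From Q15, R2 gives U15.
U36, U15, and W3 hold, so U35 follows (R6).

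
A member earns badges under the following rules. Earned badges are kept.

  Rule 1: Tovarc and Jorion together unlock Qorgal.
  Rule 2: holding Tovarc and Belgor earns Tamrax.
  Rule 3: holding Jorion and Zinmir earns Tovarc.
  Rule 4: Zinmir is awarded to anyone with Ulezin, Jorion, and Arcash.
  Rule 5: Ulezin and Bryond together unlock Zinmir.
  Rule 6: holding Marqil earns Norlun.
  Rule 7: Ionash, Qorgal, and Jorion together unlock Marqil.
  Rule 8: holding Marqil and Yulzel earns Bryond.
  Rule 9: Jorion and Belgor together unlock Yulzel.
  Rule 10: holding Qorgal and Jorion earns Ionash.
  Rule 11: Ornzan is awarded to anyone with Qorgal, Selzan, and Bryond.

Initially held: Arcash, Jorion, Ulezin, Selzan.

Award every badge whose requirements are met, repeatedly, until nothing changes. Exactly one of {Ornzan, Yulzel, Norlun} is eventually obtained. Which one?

With Ulezin, Jorion, and Arcash, Zinmir is earned (Rule 4).
With Jorion and Zinmir, Tovarc is earned (Rule 3).
With Tovarc and Jorion, Qorgal is earned (Rule 1).
With Qorgal and Jorion, Ionash is earned (Rule 10).
With Ionash, Qorgal, and Jorion, Marqil is earned (Rule 7).
With Marqil, Norlun is earned (Rule 6).
Yulzel would need Jorion and Belgor (Rule 9), but Belgor is never earned. Ornzan would need Qorgal, Selzan, and Bryond (Rule 11), but Bryond is never earned.

Norlun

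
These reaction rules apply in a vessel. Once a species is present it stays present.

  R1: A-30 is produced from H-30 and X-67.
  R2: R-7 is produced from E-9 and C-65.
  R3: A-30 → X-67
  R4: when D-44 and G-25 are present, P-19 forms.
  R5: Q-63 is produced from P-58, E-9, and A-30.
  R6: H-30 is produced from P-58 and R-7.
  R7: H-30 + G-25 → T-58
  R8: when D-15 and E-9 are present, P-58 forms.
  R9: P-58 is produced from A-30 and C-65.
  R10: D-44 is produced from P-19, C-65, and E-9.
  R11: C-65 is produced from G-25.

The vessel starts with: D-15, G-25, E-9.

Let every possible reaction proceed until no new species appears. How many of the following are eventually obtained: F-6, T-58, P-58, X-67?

2

G-25 present → C-65 forms (R11).
D-15 and E-9 present → P-58 forms (R8).
E-9 and C-65 present → R-7 forms (R2).
P-58 and R-7 present → H-30 forms (R6).
H-30 and G-25 present → T-58 forms (R7).
No rule produces F-6, and it is not given.
T-58: reached.
P-58: reached.
X-67 would need A-30 (R3), but A-30 never forms.
Reached: T-58 and P-58 — 2 of the 4.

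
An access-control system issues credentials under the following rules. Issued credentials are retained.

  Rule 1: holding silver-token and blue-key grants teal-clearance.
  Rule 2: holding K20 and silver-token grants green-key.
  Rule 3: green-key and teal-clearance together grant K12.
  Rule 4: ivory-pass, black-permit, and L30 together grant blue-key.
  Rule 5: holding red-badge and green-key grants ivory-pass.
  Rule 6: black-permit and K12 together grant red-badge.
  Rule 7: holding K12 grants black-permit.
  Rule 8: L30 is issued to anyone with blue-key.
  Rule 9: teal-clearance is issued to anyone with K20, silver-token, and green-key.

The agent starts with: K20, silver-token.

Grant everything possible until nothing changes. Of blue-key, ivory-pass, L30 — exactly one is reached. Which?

ivory-pass

Holding K20 and silver-token grants green-key (Rule 2).
Holding K20, silver-token, and green-key grants teal-clearance (Rule 9).
Holding green-key and teal-clearance grants K12 (Rule 3).
Holding K12 grants black-permit (Rule 7).
Holding black-permit and K12 grants red-badge (Rule 6).
Holding red-badge and green-key grants ivory-pass (Rule 5).
blue-key would need ivory-pass, black-permit, and L30 (Rule 4), but L30 is never granted. L30 would need blue-key (Rule 8), but blue-key is never granted.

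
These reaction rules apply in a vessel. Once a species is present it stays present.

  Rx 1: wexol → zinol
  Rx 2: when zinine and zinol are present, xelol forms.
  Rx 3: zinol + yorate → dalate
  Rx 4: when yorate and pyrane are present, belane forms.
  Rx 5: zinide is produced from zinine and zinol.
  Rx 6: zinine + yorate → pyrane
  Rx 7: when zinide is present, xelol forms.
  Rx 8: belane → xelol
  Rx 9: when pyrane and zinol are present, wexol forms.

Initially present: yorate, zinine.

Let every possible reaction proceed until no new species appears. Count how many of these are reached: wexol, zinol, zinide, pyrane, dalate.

zinine and yorate present → pyrane forms (Rx 6).
wexol would need pyrane and zinol (Rx 9), but zinol never forms.
zinol would need wexol (Rx 1), but wexol never forms.
zinide would need zinine and zinol (Rx 5), but zinol never forms.
pyrane: reached.
dalate would need zinol and yorate (Rx 3), but zinol never forms.
Reached: pyrane — 1 of the 5.

1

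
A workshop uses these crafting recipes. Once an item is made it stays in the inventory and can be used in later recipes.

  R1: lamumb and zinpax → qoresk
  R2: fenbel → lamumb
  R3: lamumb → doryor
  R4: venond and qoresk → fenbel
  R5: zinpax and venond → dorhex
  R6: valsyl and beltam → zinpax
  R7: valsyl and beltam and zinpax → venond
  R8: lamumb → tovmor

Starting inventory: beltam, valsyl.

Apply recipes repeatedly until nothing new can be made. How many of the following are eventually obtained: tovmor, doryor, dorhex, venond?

Using R6, valsyl and beltam make zinpax.
Using R7, valsyl, beltam, and zinpax make venond.
Using R5, zinpax and venond make dorhex.
tovmor would need lamumb (R8), but lamumb is never obtained.
doryor would need lamumb (R3), but lamumb is never obtained.
dorhex: reached.
venond: reached.
Reached: dorhex and venond — 2 of the 4.

2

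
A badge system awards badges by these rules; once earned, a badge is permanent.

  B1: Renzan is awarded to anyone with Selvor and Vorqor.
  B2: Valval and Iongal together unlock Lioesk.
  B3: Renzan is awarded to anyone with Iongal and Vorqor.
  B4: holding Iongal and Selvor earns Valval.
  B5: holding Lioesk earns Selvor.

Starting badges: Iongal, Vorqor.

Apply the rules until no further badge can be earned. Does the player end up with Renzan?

With Iongal and Vorqor, Renzan is earned (B3).

Yes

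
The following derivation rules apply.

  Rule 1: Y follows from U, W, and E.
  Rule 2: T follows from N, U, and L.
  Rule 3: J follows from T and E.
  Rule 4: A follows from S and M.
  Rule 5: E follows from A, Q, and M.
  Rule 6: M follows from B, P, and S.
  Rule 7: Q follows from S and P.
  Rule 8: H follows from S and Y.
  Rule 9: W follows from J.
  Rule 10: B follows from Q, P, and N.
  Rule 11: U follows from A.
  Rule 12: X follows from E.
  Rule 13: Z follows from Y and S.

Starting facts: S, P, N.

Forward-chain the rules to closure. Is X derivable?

S and P hold, so Q follows (Rule 7).
Q, P, and N hold, so B follows (Rule 10).
From B, P, and S, Rule 6 gives M.
From S and M, Rule 4 gives A.
A, Q, and M hold, so E follows (Rule 5).
From E, Rule 12 gives X.

Yes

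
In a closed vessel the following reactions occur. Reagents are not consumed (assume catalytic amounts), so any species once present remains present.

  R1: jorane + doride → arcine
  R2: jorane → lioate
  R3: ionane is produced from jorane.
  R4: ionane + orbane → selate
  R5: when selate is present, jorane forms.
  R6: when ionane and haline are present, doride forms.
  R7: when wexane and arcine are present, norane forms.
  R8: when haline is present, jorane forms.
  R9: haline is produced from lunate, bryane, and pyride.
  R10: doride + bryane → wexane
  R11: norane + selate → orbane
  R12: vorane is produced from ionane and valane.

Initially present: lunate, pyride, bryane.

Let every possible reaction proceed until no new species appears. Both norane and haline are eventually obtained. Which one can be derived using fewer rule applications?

haline: lunate, bryane, and pyride present → haline forms (R9). [1 rule application]
norane: lunate, bryane, and pyride present → haline forms (R9). haline present → jorane forms (R8). jorane present → ionane forms (R3). ionane and haline present → doride forms (R6). jorane and doride present → arcine forms (R1). doride and bryane present → wexane forms (R10). wexane and arcine present → norane forms (R7). [7 rule applications]
haline needs fewer.

haline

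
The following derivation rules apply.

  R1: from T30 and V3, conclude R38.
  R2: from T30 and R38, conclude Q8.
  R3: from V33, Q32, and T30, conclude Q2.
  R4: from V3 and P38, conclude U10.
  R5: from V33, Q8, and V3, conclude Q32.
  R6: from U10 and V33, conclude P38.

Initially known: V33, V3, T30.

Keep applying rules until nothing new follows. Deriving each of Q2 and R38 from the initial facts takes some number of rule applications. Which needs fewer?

R38: From T30 and V3, R1 gives R38. [1 rule application]
Q2: From T30 and V3, R1 gives R38. From T30 and R38, R2 gives Q8. V33, Q8, and V3 hold, so Q32 follows (R5). V33, Q32, and T30 hold, so Q2 follows (R3). [4 rule applications]
R38 needs fewer.

R38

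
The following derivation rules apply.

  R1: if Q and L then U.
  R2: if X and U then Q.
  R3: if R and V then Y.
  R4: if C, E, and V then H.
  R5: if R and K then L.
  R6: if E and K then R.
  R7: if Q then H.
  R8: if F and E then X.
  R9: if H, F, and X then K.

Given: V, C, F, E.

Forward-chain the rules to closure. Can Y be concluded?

From C, E, and V, R4 gives H.
F and E hold, so X follows (R8).
From H, F, and X, R9 gives K.
E and K hold, so R follows (R6).
From R and V, R3 gives Y.

Yes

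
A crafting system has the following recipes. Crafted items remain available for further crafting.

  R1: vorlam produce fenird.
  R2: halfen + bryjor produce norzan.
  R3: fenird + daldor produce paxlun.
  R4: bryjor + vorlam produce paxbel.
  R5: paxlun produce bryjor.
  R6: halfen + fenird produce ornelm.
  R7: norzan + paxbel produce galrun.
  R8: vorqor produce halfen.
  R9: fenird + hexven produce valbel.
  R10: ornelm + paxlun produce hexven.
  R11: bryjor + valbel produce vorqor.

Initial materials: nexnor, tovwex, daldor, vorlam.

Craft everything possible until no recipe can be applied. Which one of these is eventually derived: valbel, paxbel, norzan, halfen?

paxbel

Using R1, vorlam makes fenird.
fenird + daldor → paxlun (R3).
Using R5, paxlun makes bryjor.
bryjor + vorlam → paxbel (R4).
norzan would need halfen and bryjor (R2), but halfen is never obtained. halfen would need vorqor (R8), but vorqor is never obtained. valbel would need fenird and hexven (R9), but hexven is never obtained.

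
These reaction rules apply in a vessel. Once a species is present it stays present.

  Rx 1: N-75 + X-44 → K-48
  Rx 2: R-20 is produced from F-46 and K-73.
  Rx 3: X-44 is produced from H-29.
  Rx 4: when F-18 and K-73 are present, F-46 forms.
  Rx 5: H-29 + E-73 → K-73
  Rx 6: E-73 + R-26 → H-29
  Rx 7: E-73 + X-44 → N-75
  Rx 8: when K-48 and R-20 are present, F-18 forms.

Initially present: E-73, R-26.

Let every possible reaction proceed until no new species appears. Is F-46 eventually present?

F-46 would need F-18 and K-73 (Rx 4), but F-18 never forms.

No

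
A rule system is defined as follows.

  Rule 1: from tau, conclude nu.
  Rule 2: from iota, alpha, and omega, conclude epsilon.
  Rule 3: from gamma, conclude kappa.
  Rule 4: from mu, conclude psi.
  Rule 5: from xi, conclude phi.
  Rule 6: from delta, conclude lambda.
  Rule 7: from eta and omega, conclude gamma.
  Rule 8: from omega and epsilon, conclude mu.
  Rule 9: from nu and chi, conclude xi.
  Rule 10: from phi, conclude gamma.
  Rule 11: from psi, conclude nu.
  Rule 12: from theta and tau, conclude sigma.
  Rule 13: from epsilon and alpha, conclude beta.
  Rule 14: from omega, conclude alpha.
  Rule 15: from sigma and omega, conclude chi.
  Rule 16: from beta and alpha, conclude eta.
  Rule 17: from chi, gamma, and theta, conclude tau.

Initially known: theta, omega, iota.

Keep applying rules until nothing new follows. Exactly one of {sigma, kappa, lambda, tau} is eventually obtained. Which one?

kappa

From omega, Rule 14 gives alpha.
iota, alpha, and omega hold, so epsilon follows (Rule 2).
epsilon and alpha hold, so beta follows (Rule 13).
From beta and alpha, Rule 16 gives eta.
eta and omega hold, so gamma follows (Rule 7).
gamma holds, so kappa follows (Rule 3).
lambda would need delta (Rule 6), but delta is never established. tau would need chi, gamma, and theta (Rule 17), but chi is never established. sigma would need theta and tau (Rule 12), but tau is never established.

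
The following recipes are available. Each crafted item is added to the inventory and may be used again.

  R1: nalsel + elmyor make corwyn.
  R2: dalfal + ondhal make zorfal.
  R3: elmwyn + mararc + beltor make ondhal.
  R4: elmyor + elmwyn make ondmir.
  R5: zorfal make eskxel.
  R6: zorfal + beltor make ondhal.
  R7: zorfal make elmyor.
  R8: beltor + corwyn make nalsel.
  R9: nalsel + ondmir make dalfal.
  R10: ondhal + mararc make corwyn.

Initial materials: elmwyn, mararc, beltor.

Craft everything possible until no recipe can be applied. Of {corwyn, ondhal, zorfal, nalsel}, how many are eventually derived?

Using R3, elmwyn, mararc, and beltor make ondhal.
ondhal + mararc → corwyn (R10).
beltor + corwyn → nalsel (R8).
corwyn: reached.
ondhal: reached.
zorfal would need dalfal and ondhal (R2), but dalfal is never obtained.
nalsel: reached.
Reached: corwyn, ondhal, and nalsel — 3 of the 4.

3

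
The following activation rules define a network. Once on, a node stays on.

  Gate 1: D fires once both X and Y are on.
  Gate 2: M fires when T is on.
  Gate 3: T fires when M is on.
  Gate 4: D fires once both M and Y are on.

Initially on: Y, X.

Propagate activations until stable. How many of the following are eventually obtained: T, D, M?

1

Gate 1: X and Y on → D on.
T would need M (Gate 3), but M never turns on.
D: reached.
M would need T (Gate 2), but T never turns on.
Reached: D — 1 of the 3.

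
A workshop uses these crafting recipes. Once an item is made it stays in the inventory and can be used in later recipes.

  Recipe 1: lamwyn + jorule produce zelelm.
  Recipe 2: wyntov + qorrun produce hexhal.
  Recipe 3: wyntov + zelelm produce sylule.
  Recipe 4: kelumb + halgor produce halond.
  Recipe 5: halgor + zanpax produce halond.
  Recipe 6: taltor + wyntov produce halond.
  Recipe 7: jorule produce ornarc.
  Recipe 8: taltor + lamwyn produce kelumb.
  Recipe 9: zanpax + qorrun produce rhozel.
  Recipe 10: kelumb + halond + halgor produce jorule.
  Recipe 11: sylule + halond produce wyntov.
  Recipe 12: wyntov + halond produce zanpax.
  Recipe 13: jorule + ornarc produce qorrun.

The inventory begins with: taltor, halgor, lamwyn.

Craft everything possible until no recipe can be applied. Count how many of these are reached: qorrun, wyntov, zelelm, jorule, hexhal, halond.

Using Recipe 8, taltor and lamwyn make kelumb.
kelumb + halgor → halond (Recipe 4).
kelumb + halond + halgor → jorule (Recipe 10).
lamwyn + jorule → zelelm (Recipe 1).
jorule → ornarc (Recipe 7).
jorule + ornarc → qorrun (Recipe 13).
qorrun: reached.
wyntov would need sylule and halond (Recipe 11), but sylule is never obtained.
zelelm: reached.
jorule: reached.
hexhal would need wyntov and qorrun (Recipe 2), but wyntov is never obtained.
halond: reached.
Reached: qorrun, zelelm, jorule, and halond — 4 of the 6.

4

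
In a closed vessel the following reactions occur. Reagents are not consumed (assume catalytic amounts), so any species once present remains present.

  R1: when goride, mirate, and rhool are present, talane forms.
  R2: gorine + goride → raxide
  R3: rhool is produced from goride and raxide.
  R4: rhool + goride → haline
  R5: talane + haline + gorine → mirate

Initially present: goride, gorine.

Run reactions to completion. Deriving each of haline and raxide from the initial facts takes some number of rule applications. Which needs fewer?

raxide

raxide: gorine and goride present → raxide forms (R2). [1 rule application]
haline: gorine and goride present → raxide forms (R2). goride and raxide present → rhool forms (R3). rhool and goride present → haline forms (R4). [3 rule applications]
raxide needs fewer.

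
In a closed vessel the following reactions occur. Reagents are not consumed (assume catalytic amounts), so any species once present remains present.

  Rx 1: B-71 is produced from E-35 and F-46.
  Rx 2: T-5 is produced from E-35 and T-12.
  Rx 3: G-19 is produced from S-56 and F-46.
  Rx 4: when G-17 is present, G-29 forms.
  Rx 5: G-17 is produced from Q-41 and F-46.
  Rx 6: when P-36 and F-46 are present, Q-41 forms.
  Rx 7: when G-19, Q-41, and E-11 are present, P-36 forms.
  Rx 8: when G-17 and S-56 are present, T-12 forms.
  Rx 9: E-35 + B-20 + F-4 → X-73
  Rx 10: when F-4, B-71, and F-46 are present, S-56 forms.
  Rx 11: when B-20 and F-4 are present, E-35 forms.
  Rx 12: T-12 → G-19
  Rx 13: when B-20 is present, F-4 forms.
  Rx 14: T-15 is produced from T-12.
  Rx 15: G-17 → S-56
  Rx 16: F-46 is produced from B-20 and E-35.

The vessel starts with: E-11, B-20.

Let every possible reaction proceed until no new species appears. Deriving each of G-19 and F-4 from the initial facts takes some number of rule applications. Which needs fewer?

F-4

F-4: B-20 present → F-4 forms (Rx 13). [1 rule application]
G-19: B-20 present → F-4 forms (Rx 13). B-20 and F-4 present → E-35 forms (Rx 11). B-20 and E-35 present → F-46 forms (Rx 16). E-35 and F-46 present → B-71 forms (Rx 1). F-4, B-71, and F-46 present → S-56 forms (Rx 10). S-56 and F-46 present → G-19 forms (Rx 3). [6 rule applications]
F-4 needs fewer.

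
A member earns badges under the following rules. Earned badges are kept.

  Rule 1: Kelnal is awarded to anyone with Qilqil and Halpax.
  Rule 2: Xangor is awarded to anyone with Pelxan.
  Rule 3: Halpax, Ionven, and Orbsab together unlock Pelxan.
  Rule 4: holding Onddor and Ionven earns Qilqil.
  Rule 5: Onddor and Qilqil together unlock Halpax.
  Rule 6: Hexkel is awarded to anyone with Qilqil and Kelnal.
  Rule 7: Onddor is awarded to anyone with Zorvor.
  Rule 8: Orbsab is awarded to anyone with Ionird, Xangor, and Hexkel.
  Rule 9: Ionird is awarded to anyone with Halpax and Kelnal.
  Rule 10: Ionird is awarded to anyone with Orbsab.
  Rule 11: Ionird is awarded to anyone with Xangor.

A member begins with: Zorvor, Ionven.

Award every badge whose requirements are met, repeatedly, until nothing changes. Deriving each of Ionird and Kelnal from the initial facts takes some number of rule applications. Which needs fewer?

Kelnal: With Zorvor, Onddor is earned (Rule 7). With Onddor and Ionven, Qilqil is earned (Rule 4). With Onddor and Qilqil, Halpax is earned (Rule 5). With Qilqil and Halpax, Kelnal is earned (Rule 1). [4 rule applications]
Ionird: With Zorvor, Onddor is earned (Rule 7). With Onddor and Ionven, Qilqil is earned (Rule 4). With Onddor and Qilqil, Halpax is earned (Rule 5). With Qilqil and Halpax, Kelnal is earned (Rule 1). With Halpax and Kelnal, Ionird is earned (Rule 9). [5 rule applications]
Kelnal needs fewer.

Kelnal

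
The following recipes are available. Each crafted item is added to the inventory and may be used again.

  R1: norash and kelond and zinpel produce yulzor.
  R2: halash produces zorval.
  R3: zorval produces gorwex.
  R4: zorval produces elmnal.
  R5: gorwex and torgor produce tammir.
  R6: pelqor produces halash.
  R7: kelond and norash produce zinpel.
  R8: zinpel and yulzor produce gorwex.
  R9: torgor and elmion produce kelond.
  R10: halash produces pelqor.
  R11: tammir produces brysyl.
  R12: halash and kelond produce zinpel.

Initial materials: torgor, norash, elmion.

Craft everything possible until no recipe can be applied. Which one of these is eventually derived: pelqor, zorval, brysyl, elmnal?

Using R9, torgor and elmion make kelond.
Using R7, kelond and norash make zinpel.
norash and kelond and zinpel → yulzor (R1).
zinpel and yulzor → gorwex (R8).
Using R5, gorwex and torgor make tammir.
Using R11, tammir makes brysyl.
zorval would need halash (R2), but halash is never obtained. elmnal would need zorval (R4), but zorval is never obtained. pelqor would need halash (R10), but halash is never obtained.

brysyl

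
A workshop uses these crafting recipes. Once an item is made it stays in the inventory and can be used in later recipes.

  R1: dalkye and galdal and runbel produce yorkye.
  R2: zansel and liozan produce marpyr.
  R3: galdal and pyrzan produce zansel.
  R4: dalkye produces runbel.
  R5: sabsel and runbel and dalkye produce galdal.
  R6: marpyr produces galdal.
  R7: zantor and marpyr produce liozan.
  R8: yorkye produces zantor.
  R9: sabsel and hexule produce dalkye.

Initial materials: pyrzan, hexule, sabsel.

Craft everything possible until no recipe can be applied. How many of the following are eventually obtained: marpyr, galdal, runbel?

2

sabsel and hexule → dalkye (R9).
Using R4, dalkye makes runbel.
sabsel and runbel and dalkye → galdal (R5).
marpyr would need zansel and liozan (R2), but liozan is never obtained.
galdal: reached.
runbel: reached.
Reached: galdal and runbel — 2 of the 3.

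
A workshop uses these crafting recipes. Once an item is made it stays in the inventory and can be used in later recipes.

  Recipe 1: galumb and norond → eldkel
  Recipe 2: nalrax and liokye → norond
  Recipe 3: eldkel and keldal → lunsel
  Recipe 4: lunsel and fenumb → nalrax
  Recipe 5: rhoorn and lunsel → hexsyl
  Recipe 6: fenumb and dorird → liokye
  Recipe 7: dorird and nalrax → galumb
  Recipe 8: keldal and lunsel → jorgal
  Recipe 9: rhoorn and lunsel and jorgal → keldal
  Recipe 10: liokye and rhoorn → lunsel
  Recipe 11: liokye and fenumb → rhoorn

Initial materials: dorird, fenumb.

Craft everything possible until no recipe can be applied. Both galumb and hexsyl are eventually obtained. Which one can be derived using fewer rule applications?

hexsyl: Using Recipe 6, fenumb and dorird make liokye. Using Recipe 11, liokye and fenumb make rhoorn. Using Recipe 10, liokye and rhoorn make lunsel. rhoorn and lunsel → hexsyl (Recipe 5). [4 rule applications]
galumb: Using Recipe 6, fenumb and dorird make liokye. Using Recipe 11, liokye and fenumb make rhoorn. Using Recipe 10, liokye and rhoorn make lunsel. Using Recipe 4, lunsel and fenumb make nalrax. Using Recipe 7, dorird and nalrax make galumb. [5 rule applications]
hexsyl needs fewer.

hexsyl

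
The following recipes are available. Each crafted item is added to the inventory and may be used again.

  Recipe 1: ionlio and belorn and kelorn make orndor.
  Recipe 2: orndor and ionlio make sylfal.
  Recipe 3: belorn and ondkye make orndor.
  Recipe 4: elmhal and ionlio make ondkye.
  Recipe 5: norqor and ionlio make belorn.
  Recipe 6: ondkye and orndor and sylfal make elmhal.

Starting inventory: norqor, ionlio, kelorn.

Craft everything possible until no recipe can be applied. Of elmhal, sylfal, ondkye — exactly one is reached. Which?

sylfal

norqor and ionlio → belorn (Recipe 5).
ionlio and belorn and kelorn → orndor (Recipe 1).
orndor and ionlio → sylfal (Recipe 2).
ondkye would need elmhal and ionlio (Recipe 4), but elmhal is never obtained. elmhal would need ondkye, orndor, and sylfal (Recipe 6), but ondkye is never obtained.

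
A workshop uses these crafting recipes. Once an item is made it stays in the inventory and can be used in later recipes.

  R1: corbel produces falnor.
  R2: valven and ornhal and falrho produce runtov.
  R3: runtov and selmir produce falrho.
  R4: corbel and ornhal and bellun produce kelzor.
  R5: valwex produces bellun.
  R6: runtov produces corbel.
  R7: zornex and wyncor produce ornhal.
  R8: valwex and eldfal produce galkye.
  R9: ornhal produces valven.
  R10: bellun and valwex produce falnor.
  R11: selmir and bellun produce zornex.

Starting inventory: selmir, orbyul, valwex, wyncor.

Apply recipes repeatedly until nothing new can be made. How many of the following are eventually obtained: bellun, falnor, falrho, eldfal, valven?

valwex → bellun (R5).
Using R10, bellun and valwex make falnor.
selmir and bellun → zornex (R11).
Using R7, zornex and wyncor make ornhal.
ornhal → valven (R9).
bellun: reached.
falnor: reached.
falrho would need runtov and selmir (R3), but runtov is never obtained.
No rule produces eldfal, and it is not given.
valven: reached.
Reached: bellun, falnor, and valven — 3 of the 5.

3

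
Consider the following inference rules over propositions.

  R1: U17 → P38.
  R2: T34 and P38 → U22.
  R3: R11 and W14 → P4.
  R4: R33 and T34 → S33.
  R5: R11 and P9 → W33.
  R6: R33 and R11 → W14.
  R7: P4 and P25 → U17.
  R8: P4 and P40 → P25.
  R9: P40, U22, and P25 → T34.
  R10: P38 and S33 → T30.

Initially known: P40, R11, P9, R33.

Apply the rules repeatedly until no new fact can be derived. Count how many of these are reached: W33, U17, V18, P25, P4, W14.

5

From R33 and R11, R6 gives W14.
R11 and P9 hold, so W33 follows (R5).
R11 and W14 hold, so P4 follows (R3).
From P4 and P40, R8 gives P25.
From P4 and P25, R7 gives U17.
W33: reached.
U17: reached.
No rule produces V18, and it is not given.
P25: reached.
P4: reached.
W14: reached.
Reached: W33, U17, P25, P4, and W14 — 5 of the 6.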